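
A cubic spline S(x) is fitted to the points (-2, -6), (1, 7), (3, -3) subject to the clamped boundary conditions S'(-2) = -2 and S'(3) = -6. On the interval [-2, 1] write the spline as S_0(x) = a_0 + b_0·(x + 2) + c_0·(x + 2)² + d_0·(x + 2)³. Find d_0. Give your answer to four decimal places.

Write M_i for S''(x_i). With h_i = 3, 2 and divided differences Δ_i = 13/3, -5, the continuity of S' gives the tridiagonal system
  3·M_0 + 10·M_1 + 2·M_2 = 6(Δ_1 - Δ_0) = -56
Clamped end conditions give two more equations: 2h_0·M_0 + h_0·M_1 = 6(Δ_0 - S'(-2)) = 38 and h_1·M_1 + 2h_1·M_2 = 6(S'(3) - Δ_1) = -6.
Forward elimination and back-substitution give M_0 = 167/15, M_1 = -48/5, M_2 = 33/10.
On [-2, 1], with S_0(x) = a_0 + b_0·(x + 2) + c_0·(x + 2)² + d_0·(x + 2)³: c_0 = M_0/2 = 167/30, d_0 = (M_1 - M_0)/(6h_0) = -311/270, b_0 = Δ_0 - h_0(2M_0 + M_1)/6 = -2.

-1.1519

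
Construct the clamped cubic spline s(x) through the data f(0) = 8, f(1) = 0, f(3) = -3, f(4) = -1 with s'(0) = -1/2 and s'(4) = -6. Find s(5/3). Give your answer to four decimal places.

Write M_i for s''(x_i). With h_i = 1, 2, 1 and divided differences Δ_i = -8, -3/2, 2, the continuity of s' gives the tridiagonal system
  1·M_0 + 6·M_1 + 2·M_2 = 6(Δ_1 - Δ_0) = 39
  2·M_1 + 6·M_2 + 1·M_3 = 6(Δ_2 - Δ_1) = 21
Clamped end conditions give two more equations: 2h_0·M_0 + h_0·M_1 = 6(Δ_0 - s'(0)) = -45 and h_2·M_2 + 2h_2·M_3 = 6(s'(4) - Δ_2) = -48.
Hence M_0 = -953/35, M_1 = 331/35, M_2 = 166/35, M_3 = -923/35.
On [1, 3], s(x) = 0 - 657/70·(x - 1) + 331/70·(x - 1)² - 11/28·(x - 1)³.
With (x - 1) = 2/3: s(5/3) = -4037/945.

-4.2720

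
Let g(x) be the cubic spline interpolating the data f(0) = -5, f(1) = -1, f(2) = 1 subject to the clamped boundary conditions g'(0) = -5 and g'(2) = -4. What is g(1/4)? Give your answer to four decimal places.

-5.3945

Put M_i = g'' at the i-th knot. Here h = (1, 1) and Δ = (4, 2), so the interior equations h_(i-1)·M_(i-1) + 2(h_(i-1)+h_i)·M_i + h_i·M_(i+1) = 6(Δ_i − Δ_(i-1)) read
  1·M_0 + 4·M_1 + 1·M_2 = 6(Δ_1 - Δ_0) = -12
Clamped end conditions give two more equations: 2h_0·M_0 + h_0·M_1 = 6(Δ_0 - g'(0)) = 54 and h_1·M_1 + 2h_1·M_2 = 6(g'(2) - Δ_1) = -36.
Hence M_0 = 61/2, M_1 = -7, M_2 = -29/2.
On [0, 1], g(x) = -5 - 5·x + 61/4·x² - 25/4·x³.
With x = 1/4: g(1/4) = -1381/256.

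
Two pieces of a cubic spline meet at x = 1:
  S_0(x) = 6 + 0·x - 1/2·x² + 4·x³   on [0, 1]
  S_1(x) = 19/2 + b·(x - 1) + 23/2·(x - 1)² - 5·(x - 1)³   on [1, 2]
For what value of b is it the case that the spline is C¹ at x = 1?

11

S_0'(x) = 0 - 1·x + 12·x², so S_0'(1) = 11. On the right, S_1'(1) = b, so b = 11.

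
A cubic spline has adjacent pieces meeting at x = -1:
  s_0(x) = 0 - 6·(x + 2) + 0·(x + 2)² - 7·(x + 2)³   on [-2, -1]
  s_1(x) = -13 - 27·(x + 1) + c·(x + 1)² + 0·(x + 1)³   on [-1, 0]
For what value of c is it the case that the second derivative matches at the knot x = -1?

-21

s_0''(x) = 0 - 42·(x + 2), so s_0''(-1) = -42. On the right, s_1''(-1) = 2c, so c = -21.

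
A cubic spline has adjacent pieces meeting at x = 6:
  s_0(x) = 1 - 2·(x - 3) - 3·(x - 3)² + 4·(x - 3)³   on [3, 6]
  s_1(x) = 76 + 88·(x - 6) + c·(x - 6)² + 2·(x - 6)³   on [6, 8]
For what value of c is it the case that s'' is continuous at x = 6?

33

s_0''(x) = -6 + 24·(x - 3), so s_0''(6) = 66. On the right, s_1''(6) = 2c, so c = 33.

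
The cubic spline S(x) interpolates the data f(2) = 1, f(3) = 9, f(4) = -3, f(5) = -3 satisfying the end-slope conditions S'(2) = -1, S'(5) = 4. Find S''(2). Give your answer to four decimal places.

52.5333

Put σ_i = S'' at the i-th knot. Here h = (1, 1, 1) and Δ = (8, -12, 0), so the interior equations h_(i-1)·σ_(i-1) + 2(h_(i-1)+h_i)·σ_i + h_i·σ_(i+1) = 6(Δ_i − Δ_(i-1)) read
  1·σ_0 + 4·σ_1 + 1·σ_2 = 6(Δ_1 - Δ_0) = -120
  1·σ_1 + 4·σ_2 + 1·σ_3 = 6(Δ_2 - Δ_1) = 72
Clamped end conditions give two more equations: 2h_0·σ_0 + h_0·σ_1 = 6(Δ_0 - S'(2)) = 54 and h_2·σ_2 + 2h_2·σ_3 = 6(S'(5) - Δ_2) = 24.
Solving: σ_0 = 788/15, σ_1 = -766/15, σ_2 = 476/15, σ_3 = -58/15.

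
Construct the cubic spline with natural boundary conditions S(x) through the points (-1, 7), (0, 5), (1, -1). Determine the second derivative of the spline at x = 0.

Put m_i = S'' at the i-th knot. Here h = (1, 1) and Δ = (-2, -6), so the interior equations h_(i-1)·m_(i-1) + 2(h_(i-1)+h_i)·m_i + h_i·m_(i+1) = 6(Δ_i − Δ_(i-1)) read
  1·m_0 + 4·m_1 + 1·m_2 = 6(Δ_1 - Δ_0) = -24
Natural end conditions: m_0 = m_2 = 0.
Hence m_0 = 0, m_1 = -6, m_2 = 0.

-6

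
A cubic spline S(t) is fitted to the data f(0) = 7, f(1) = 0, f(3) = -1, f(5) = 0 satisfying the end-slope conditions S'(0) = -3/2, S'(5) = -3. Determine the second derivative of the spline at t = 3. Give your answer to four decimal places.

-0.5870

Put σ_i = S'' at the i-th knot. Here h = (1, 2, 2) and Δ = (-7, -1/2, 1/2), so the interior equations h_(i-1)·σ_(i-1) + 2(h_(i-1)+h_i)·σ_i + h_i·σ_(i+1) = 6(Δ_i − Δ_(i-1)) read
  1·σ_0 + 6·σ_1 + 2·σ_2 = 6(Δ_1 - Δ_0) = 39
  2·σ_1 + 8·σ_2 + 2·σ_3 = 6(Δ_2 - Δ_1) = 6
Clamped end conditions give two more equations: 2h_0·σ_0 + h_0·σ_1 = 6(Δ_0 - S'(0)) = -33 and h_2·σ_2 + 2h_2·σ_3 = 6(S'(5) - Δ_2) = -21.
Solving: σ_0 = -498/23, σ_1 = 237/23, σ_2 = -27/46, σ_3 = -114/23.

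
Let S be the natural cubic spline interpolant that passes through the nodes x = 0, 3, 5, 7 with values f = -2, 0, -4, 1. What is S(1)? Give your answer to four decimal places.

With m_i denoting the second derivative at x_i, h_i = 3, 2, 2, and Δ_i = (y_(i+1) − y_i)/h_i = 2/3, -2, 5/2:
  3·m_0 + 10·m_1 + 2·m_2 = 6(Δ_1 - Δ_0) = -16
  2·m_1 + 8·m_2 + 2·m_3 = 6(Δ_2 - Δ_1) = 27
Natural end conditions: m_0 = m_3 = 0.
Hence m_0 = 0, m_1 = -91/38, m_2 = 151/38, m_3 = 0.
On [0, 3], S(x) = -2 + 425/228·x + 0·x² - 91/684·x³.
With x = 1: S(1) = -46/171.

-0.2690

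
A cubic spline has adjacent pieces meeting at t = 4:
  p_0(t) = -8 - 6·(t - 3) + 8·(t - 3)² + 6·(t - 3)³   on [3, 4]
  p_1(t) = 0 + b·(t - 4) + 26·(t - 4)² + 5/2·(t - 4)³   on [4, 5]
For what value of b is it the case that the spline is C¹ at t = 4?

28

p_0'(t) = -6 + 16·(t - 3) + 18·(t - 3)², so p_0'(4) = 28. On the right, p_1'(4) = b, so b = 28.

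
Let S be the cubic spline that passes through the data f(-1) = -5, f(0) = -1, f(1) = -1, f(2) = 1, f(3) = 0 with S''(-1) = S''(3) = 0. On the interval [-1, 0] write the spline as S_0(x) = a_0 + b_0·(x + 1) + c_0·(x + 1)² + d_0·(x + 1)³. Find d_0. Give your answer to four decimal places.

-1.2679

Put σ_i = S'' at the i-th knot. Here h = (1, 1, 1, 1) and Δ = (4, 0, 2, -1), so the interior equations h_(i-1)·σ_(i-1) + 2(h_(i-1)+h_i)·σ_i + h_i·σ_(i+1) = 6(Δ_i − Δ_(i-1)) read
  1·σ_0 + 4·σ_1 + 1·σ_2 = 6(Δ_1 - Δ_0) = -24
  1·σ_1 + 4·σ_2 + 1·σ_3 = 6(Δ_2 - Δ_1) = 12
  1·σ_2 + 4·σ_3 + 1·σ_4 = 6(Δ_3 - Δ_2) = -18
Natural end conditions: σ_0 = σ_4 = 0.
Solving the tridiagonal system: σ_0 = 0, σ_1 = -213/28, σ_2 = 45/7, σ_3 = -171/28, σ_4 = 0.
On [-1, 0], with S_0(x) = a_0 + b_0·(x + 1) + c_0·(x + 1)² + d_0·(x + 1)³: c_0 = σ_0/2 = 0, d_0 = (σ_1 - σ_0)/(6h_0) = -71/56, b_0 = Δ_0 - h_0(2σ_0 + σ_1)/6 = 295/56.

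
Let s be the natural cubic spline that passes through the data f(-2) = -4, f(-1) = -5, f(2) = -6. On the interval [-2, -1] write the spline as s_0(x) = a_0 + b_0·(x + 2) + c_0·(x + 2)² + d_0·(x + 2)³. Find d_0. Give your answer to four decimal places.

0.0833

With M_i denoting the second derivative at x_i, h_i = 1, 3, and Δ_i = (y_(i+1) − y_i)/h_i = -1, -1/3:
  1·M_0 + 8·M_1 + 3·M_2 = 6(Δ_1 - Δ_0) = 4
Natural end conditions: M_0 = M_2 = 0.
Solving: M_0 = 0, M_1 = 1/2, M_2 = 0.
On [-2, -1], with s_0(x) = a_0 + b_0·(x + 2) + c_0·(x + 2)² + d_0·(x + 2)³: c_0 = M_0/2 = 0, d_0 = (M_1 - M_0)/(6h_0) = 1/12, b_0 = Δ_0 - h_0(2M_0 + M_1)/6 = -13/12.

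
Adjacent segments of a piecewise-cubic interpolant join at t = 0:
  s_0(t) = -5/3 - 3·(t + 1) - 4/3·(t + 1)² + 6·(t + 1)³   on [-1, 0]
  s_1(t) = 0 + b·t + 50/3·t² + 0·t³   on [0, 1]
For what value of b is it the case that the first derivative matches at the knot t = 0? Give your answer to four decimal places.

s_0'(t) = -3 - 8/3·(t + 1) + 18·(t + 1)², so s_0'(0) = 37/3. On the right, s_1'(0) = b, so b = 37/3.

12.3333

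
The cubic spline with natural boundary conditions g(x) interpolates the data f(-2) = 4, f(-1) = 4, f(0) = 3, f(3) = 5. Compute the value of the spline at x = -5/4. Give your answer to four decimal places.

Let m_i = g''(x_i). Step sizes h_i = 1, 1, 3; slopes of the chords Δ_i = (y_(i+1) - y_i)/h_i = 0, -1, 2/3.
  1·m_0 + 4·m_1 + 1·m_2 = 6(Δ_1 - Δ_0) = -6
  1·m_1 + 8·m_2 + 3·m_3 = 6(Δ_2 - Δ_1) = 10
Natural end conditions: m_0 = m_3 = 0.
Forward elimination and back-substitution give m_0 = 0, m_1 = -58/31, m_2 = 46/31, m_3 = 0.
On [-2, -1], g(x) = 4 + 29/93·(x + 2) + 0·(x + 2)² - 29/93·(x + 2)³.
With (x + 2) = 3/4: g(-5/4) = 8139/1984.

4.1023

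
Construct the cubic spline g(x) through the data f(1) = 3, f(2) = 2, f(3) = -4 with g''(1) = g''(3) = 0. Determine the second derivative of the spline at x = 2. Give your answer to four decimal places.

Let σ_i = g''(x_i). Step sizes h_i = 1, 1; slopes of the chords Δ_i = (y_(i+1) - y_i)/h_i = -1, -6.
  1·σ_0 + 4·σ_1 + 1·σ_2 = 6(Δ_1 - Δ_0) = -30
Natural end conditions: σ_0 = σ_2 = 0.
Solving: σ_0 = 0, σ_1 = -15/2, σ_2 = 0.

-7.5000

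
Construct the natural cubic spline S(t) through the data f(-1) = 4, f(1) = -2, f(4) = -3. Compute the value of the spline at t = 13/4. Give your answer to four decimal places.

-3.3125

With σ_i denoting the second derivative at x_i, h_i = 2, 3, and Δ_i = (y_(i+1) − y_i)/h_i = -3, -1/3:
  2·σ_0 + 10·σ_1 + 3·σ_2 = 6(Δ_1 - Δ_0) = 16
Natural end conditions: σ_0 = σ_2 = 0.
Solving the tridiagonal system: σ_0 = 0, σ_1 = 8/5, σ_2 = 0.
On [1, 4], S(t) = -2 - 29/15·(t - 1) + 4/5·(t - 1)² - 4/45·(t - 1)³.
With (t - 1) = 9/4: S(13/4) = -53/16.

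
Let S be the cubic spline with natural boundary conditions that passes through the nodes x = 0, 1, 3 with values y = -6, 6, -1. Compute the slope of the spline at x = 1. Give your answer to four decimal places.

6.8333

Write m_i for S''(x_i). With h_i = 1, 2 and divided differences Δ_i = 12, -7/2, the continuity of S' gives the tridiagonal system
  1·m_0 + 6·m_1 + 2·m_2 = 6(Δ_1 - Δ_0) = -93
Natural end conditions: m_0 = m_2 = 0.
Solving the tridiagonal system: m_0 = 0, m_1 = -31/2, m_2 = 0.
On [1, 3], S'(x) = b_1 + 2c_1·(x - 1) + 3d_1·(x - 1)² with b_1 = Δ_1 - h_1(2m_1 + m_2)/6 = 41/6, c_1 = m_1/2 = -31/4, d_1 = (m_2 - m_1)/(6h_1) = 31/24. So S'(1) = 41/6.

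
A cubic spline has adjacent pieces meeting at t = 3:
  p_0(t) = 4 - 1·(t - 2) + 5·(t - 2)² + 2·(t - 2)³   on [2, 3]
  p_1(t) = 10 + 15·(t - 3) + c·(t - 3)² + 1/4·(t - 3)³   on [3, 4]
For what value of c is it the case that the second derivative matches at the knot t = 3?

11

p_0''(t) = 10 + 12·(t - 2), so p_0''(3) = 22. On the right, p_1''(3) = 2c, so c = 11.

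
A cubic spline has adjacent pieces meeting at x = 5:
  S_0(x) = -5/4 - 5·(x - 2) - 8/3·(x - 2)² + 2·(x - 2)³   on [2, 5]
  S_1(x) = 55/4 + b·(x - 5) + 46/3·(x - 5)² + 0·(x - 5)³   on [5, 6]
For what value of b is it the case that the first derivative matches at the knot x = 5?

33

S_0'(x) = -5 - 16/3·(x - 2) + 6·(x - 2)², so S_0'(5) = 33. On the right, S_1'(5) = b, so b = 33.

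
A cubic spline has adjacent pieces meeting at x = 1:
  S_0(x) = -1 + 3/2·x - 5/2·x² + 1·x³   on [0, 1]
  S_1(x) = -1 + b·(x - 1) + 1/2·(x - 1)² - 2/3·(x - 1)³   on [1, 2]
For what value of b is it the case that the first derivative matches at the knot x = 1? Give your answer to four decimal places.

S_0'(x) = 3/2 - 5·x + 3·x², so S_0'(1) = -1/2. On the right, S_1'(1) = b, so b = -1/2.

-0.5000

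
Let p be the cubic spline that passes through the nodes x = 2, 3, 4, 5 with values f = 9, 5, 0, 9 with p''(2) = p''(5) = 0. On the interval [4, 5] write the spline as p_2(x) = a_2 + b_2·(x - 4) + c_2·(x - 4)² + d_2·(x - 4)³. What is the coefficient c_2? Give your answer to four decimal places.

Let σ_i = p''(x_i). Step sizes h_i = 1, 1, 1; slopes of the chords Δ_i = (y_(i+1) - y_i)/h_i = -4, -5, 9.
  1·σ_0 + 4·σ_1 + 1·σ_2 = 6(Δ_1 - Δ_0) = -6
  1·σ_1 + 4·σ_2 + 1·σ_3 = 6(Δ_2 - Δ_1) = 84
Natural end conditions: σ_0 = σ_3 = 0.
Solving: σ_0 = 0, σ_1 = -36/5, σ_2 = 114/5, σ_3 = 0.
On [4, 5], with p_2(x) = a_2 + b_2·(x - 4) + c_2·(x - 4)² + d_2·(x - 4)³: c_2 = σ_2/2 = 57/5, d_2 = (σ_3 - σ_2)/(6h_2) = -19/5, b_2 = Δ_2 - h_2(2σ_2 + σ_3)/6 = 7/5.

11.4000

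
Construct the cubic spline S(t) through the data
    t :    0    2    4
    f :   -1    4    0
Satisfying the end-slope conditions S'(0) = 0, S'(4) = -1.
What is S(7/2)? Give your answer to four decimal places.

Let M_i = S''(x_i). Step sizes h_i = 2, 2; slopes of the chords Δ_i = (y_(i+1) - y_i)/h_i = 5/2, -2.
  2·M_0 + 8·M_1 + 2·M_2 = 6(Δ_1 - Δ_0) = -27
Clamped end conditions give two more equations: 2h_0·M_0 + h_0·M_1 = 6(Δ_0 - S'(0)) = 15 and h_1·M_1 + 2h_1·M_2 = 6(S'(4) - Δ_1) = 6.
Solving the tridiagonal system: M_0 = 55/8, M_1 = -25/4, M_2 = 37/8.
On [2, 4], S(t) = 4 + 5/8·(t - 2) - 25/8·(t - 2)² + 29/32·(t - 2)³.
With (t - 2) = 3/2: S(7/2) = 247/256.

0.9648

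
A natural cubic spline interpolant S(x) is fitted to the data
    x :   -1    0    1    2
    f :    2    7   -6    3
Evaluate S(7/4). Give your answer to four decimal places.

Put m_i = S'' at the i-th knot. Here h = (1, 1, 1) and Δ = (5, -13, 9), so the interior equations h_(i-1)·m_(i-1) + 2(h_(i-1)+h_i)·m_i + h_i·m_(i+1) = 6(Δ_i − Δ_(i-1)) read
  1·m_0 + 4·m_1 + 1·m_2 = 6(Δ_1 - Δ_0) = -108
  1·m_1 + 4·m_2 + 1·m_3 = 6(Δ_2 - Δ_1) = 132
Natural end conditions: m_0 = m_3 = 0.
Forward elimination and back-substitution give m_0 = 0, m_1 = -188/5, m_2 = 212/5, m_3 = 0.
On [1, 2], S(x) = -6 - 77/15·(x - 1) + 106/5·(x - 1)² - 106/15·(x - 1)³.
With (x - 1) = 3/4: S(7/4) = -29/32.

-0.9063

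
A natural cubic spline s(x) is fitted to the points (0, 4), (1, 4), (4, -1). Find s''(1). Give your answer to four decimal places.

Let M_i = s''(x_i). Step sizes h_i = 1, 3; slopes of the chords Δ_i = (y_(i+1) - y_i)/h_i = 0, -5/3.
  1·M_0 + 8·M_1 + 3·M_2 = 6(Δ_1 - Δ_0) = -10
Natural end conditions: M_0 = M_2 = 0.
Solving the tridiagonal system: M_0 = 0, M_1 = -5/4, M_2 = 0.

-1.2500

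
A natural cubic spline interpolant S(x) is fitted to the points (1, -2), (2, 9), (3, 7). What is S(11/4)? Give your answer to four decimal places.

Let M_i = S''(x_i). Step sizes h_i = 1, 1; slopes of the chords Δ_i = (y_(i+1) - y_i)/h_i = 11, -2.
  1·M_0 + 4·M_1 + 1·M_2 = 6(Δ_1 - Δ_0) = -78
Natural end conditions: M_0 = M_2 = 0.
Forward elimination and back-substitution give M_0 = 0, M_1 = -39/2, M_2 = 0.
On [2, 3], S(x) = 9 + 9/2·(x - 2) - 39/4·(x - 2)² + 13/4·(x - 2)³.
With (x - 2) = 3/4: S(11/4) = 2115/256.

8.2617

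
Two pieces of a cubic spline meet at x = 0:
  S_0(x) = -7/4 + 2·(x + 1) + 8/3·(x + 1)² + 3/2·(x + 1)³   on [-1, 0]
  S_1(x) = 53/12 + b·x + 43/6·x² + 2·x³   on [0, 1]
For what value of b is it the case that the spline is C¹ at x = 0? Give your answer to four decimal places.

S_0'(x) = 2 + 16/3·(x + 1) + 9/2·(x + 1)², so S_0'(0) = 71/6. On the right, S_1'(0) = b, so b = 71/6.

11.8333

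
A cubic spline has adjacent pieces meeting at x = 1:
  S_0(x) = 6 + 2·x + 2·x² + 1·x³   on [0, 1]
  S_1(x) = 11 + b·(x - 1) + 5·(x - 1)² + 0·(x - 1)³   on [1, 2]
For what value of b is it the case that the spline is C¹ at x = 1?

9

S_0'(x) = 2 + 4·x + 3·x², so S_0'(1) = 9. On the right, S_1'(1) = b, so b = 9.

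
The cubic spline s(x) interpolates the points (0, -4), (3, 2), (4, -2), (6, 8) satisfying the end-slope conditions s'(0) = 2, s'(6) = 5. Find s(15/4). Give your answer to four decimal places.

Write M_i for s''(x_i). With h_i = 3, 1, 2 and divided differences Δ_i = 2, -4, 5, the continuity of s' gives the tridiagonal system
  3·M_0 + 8·M_1 + 1·M_2 = 6(Δ_1 - Δ_0) = -36
  1·M_1 + 6·M_2 + 2·M_3 = 6(Δ_2 - Δ_1) = 54
Clamped end conditions give two more equations: 2h_0·M_0 + h_0·M_1 = 6(Δ_0 - s'(0)) = 0 and h_2·M_2 + 2h_2·M_3 = 6(s'(6) - Δ_2) = 0.
Forward elimination and back-substitution give M_0 = 26/7, M_1 = -52/7, M_2 = 86/7, M_3 = -43/7.
On [3, 4], s(x) = 2 - 25/7·(x - 3) - 26/7·(x - 3)² + 23/7·(x - 3)³.
With (x - 3) = 3/4: s(15/4) = -619/448.

-1.3817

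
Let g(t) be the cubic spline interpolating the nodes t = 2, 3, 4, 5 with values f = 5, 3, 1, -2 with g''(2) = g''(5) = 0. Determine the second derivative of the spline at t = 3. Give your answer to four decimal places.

Put σ_i = g'' at the i-th knot. Here h = (1, 1, 1) and Δ = (-2, -2, -3), so the interior equations h_(i-1)·σ_(i-1) + 2(h_(i-1)+h_i)·σ_i + h_i·σ_(i+1) = 6(Δ_i − Δ_(i-1)) read
  1·σ_0 + 4·σ_1 + 1·σ_2 = 6(Δ_1 - Δ_0) = 0
  1·σ_1 + 4·σ_2 + 1·σ_3 = 6(Δ_2 - Δ_1) = -6
Natural end conditions: σ_0 = σ_3 = 0.
Solving: σ_0 = 0, σ_1 = 2/5, σ_2 = -8/5, σ_3 = 0.

0.4000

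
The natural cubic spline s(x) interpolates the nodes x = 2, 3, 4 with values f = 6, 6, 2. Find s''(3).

-6

Put σ_i = s'' at the i-th knot. Here h = (1, 1) and Δ = (0, -4), so the interior equations h_(i-1)·σ_(i-1) + 2(h_(i-1)+h_i)·σ_i + h_i·σ_(i+1) = 6(Δ_i − Δ_(i-1)) read
  1·σ_0 + 4·σ_1 + 1·σ_2 = 6(Δ_1 - Δ_0) = -24
Natural end conditions: σ_0 = σ_2 = 0.
Forward elimination and back-substitution give σ_0 = 0, σ_1 = -6, σ_2 = 0.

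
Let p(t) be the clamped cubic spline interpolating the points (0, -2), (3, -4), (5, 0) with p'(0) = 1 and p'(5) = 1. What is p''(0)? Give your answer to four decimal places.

-3.2667

Let M_i = p''(x_i). Step sizes h_i = 3, 2; slopes of the chords Δ_i = (y_(i+1) - y_i)/h_i = -2/3, 2.
  3·M_0 + 10·M_1 + 2·M_2 = 6(Δ_1 - Δ_0) = 16
Clamped end conditions give two more equations: 2h_0·M_0 + h_0·M_1 = 6(Δ_0 - p'(0)) = -10 and h_1·M_1 + 2h_1·M_2 = 6(p'(5) - Δ_1) = -6.
Forward elimination and back-substitution give M_0 = -49/15, M_1 = 16/5, M_2 = -31/10.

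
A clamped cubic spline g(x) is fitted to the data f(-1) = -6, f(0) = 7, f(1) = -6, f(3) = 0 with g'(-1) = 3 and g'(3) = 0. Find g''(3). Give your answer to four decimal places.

-21.2727

With m_i denoting the second derivative at x_i, h_i = 1, 1, 2, and Δ_i = (y_(i+1) − y_i)/h_i = 13, -13, 3:
  1·m_0 + 4·m_1 + 1·m_2 = 6(Δ_1 - Δ_0) = -156
  1·m_1 + 6·m_2 + 2·m_3 = 6(Δ_2 - Δ_1) = 96
Clamped end conditions give two more equations: 2h_0·m_0 + h_0·m_1 = 6(Δ_0 - g'(-1)) = 60 and h_2·m_2 + 2h_2·m_3 = 6(g'(3) - Δ_2) = -18.
Forward elimination and back-substitution give m_0 = 675/11, m_1 = -690/11, m_2 = 369/11, m_3 = -234/11.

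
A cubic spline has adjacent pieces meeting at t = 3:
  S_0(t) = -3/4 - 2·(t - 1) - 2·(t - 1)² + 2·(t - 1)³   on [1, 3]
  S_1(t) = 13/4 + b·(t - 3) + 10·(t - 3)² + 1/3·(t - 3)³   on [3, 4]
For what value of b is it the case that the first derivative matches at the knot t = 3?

S_0'(t) = -2 - 4·(t - 1) + 6·(t - 1)², so S_0'(3) = 14. On the right, S_1'(3) = b, so b = 14.

14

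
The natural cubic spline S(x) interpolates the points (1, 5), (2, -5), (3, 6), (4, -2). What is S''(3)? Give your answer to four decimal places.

-38.8000

Let m_i = S''(x_i). Step sizes h_i = 1, 1, 1; slopes of the chords Δ_i = (y_(i+1) - y_i)/h_i = -10, 11, -8.
  1·m_0 + 4·m_1 + 1·m_2 = 6(Δ_1 - Δ_0) = 126
  1·m_1 + 4·m_2 + 1·m_3 = 6(Δ_2 - Δ_1) = -114
Natural end conditions: m_0 = m_3 = 0.
Hence m_0 = 0, m_1 = 206/5, m_2 = -194/5, m_3 = 0.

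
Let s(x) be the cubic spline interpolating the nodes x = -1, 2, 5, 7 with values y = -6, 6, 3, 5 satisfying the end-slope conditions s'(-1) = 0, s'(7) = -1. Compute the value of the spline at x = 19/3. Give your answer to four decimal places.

4.8012

Let σ_i = s''(x_i). Step sizes h_i = 3, 3, 2; slopes of the chords Δ_i = (y_(i+1) - y_i)/h_i = 4, -1, 1.
  3·σ_0 + 12·σ_1 + 3·σ_2 = 6(Δ_1 - Δ_0) = -30
  3·σ_1 + 10·σ_2 + 2·σ_3 = 6(Δ_2 - Δ_1) = 12
Clamped end conditions give two more equations: 2h_0·σ_0 + h_0·σ_1 = 6(Δ_0 - s'(-1)) = 24 and h_2·σ_2 + 2h_2·σ_3 = 6(s'(7) - Δ_2) = -12.
Forward elimination and back-substitution give σ_0 = 124/19, σ_1 = -96/19, σ_2 = 70/19, σ_3 = -92/19.
On [5, 7], s(x) = 3 + 3/19·(x - 5) + 35/19·(x - 5)² - 27/38·(x - 5)³.
With (x - 5) = 4/3: s(19/3) = 821/171.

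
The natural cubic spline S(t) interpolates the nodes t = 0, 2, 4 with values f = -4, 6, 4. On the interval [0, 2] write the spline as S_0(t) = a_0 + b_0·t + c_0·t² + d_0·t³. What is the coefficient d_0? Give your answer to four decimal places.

-0.3750

Put m_i = S'' at the i-th knot. Here h = (2, 2) and Δ = (5, -1), so the interior equations h_(i-1)·m_(i-1) + 2(h_(i-1)+h_i)·m_i + h_i·m_(i+1) = 6(Δ_i − Δ_(i-1)) read
  2·m_0 + 8·m_1 + 2·m_2 = 6(Δ_1 - Δ_0) = -36
Natural end conditions: m_0 = m_2 = 0.
Forward elimination and back-substitution give m_0 = 0, m_1 = -9/2, m_2 = 0.
On [0, 2], with S_0(t) = a_0 + b_0·t + c_0·t² + d_0·t³: c_0 = m_0/2 = 0, d_0 = (m_1 - m_0)/(6h_0) = -3/8, b_0 = Δ_0 - h_0(2m_0 + m_1)/6 = 13/2.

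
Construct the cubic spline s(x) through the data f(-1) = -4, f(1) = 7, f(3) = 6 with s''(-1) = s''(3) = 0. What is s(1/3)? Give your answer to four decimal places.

4.4444

Let M_i = s''(x_i). Step sizes h_i = 2, 2; slopes of the chords Δ_i = (y_(i+1) - y_i)/h_i = 11/2, -1/2.
  2·M_0 + 8·M_1 + 2·M_2 = 6(Δ_1 - Δ_0) = -36
Natural end conditions: M_0 = M_2 = 0.
Forward elimination and back-substitution give M_0 = 0, M_1 = -9/2, M_2 = 0.
On [-1, 1], s(x) = -4 + 7·(x + 1) + 0·(x + 1)² - 3/8·(x + 1)³.
With (x + 1) = 4/3: s(1/3) = 40/9.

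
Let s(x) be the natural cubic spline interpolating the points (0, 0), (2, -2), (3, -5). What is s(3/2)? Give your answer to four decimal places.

-1.0625

Put M_i = s'' at the i-th knot. Here h = (2, 1) and Δ = (-1, -3), so the interior equations h_(i-1)·M_(i-1) + 2(h_(i-1)+h_i)·M_i + h_i·M_(i+1) = 6(Δ_i − Δ_(i-1)) read
  2·M_0 + 6·M_1 + 1·M_2 = 6(Δ_1 - Δ_0) = -12
Natural end conditions: M_0 = M_2 = 0.
Solving the tridiagonal system: M_0 = 0, M_1 = -2, M_2 = 0.
On [0, 2], s(x) = 0 - 1/3·x + 0·x² - 1/6·x³.
With x = 3/2: s(3/2) = -17/16.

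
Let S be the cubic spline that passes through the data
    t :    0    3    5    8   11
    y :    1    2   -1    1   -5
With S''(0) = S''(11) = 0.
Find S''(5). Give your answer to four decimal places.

Write M_i for S''(x_i). With h_i = 3, 2, 3, 3 and divided differences Δ_i = 1/3, -3/2, 2/3, -2, the continuity of S' gives the tridiagonal system
  3·M_0 + 10·M_1 + 2·M_2 = 6(Δ_1 - Δ_0) = -11
  2·M_1 + 10·M_2 + 3·M_3 = 6(Δ_2 - Δ_1) = 13
  3·M_2 + 12·M_3 + 3·M_4 = 6(Δ_3 - Δ_2) = -16
Natural end conditions: M_0 = M_4 = 0.
Forward elimination and back-substitution give M_0 = 0, M_1 = -181/118, M_2 = 128/59, M_3 = -332/177, M_4 = 0.

2.1695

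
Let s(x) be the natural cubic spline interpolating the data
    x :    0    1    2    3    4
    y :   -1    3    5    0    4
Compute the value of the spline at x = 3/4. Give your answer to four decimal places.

With M_i denoting the second derivative at x_i, h_i = 1, 1, 1, 1, and Δ_i = (y_(i+1) − y_i)/h_i = 4, 2, -5, 4:
  1·M_0 + 4·M_1 + 1·M_2 = 6(Δ_1 - Δ_0) = -12
  1·M_1 + 4·M_2 + 1·M_3 = 6(Δ_2 - Δ_1) = -42
  1·M_2 + 4·M_3 + 1·M_4 = 6(Δ_3 - Δ_2) = 54
Natural end conditions: M_0 = M_4 = 0.
Solving the tridiagonal system: M_0 = 0, M_1 = 3/4, M_2 = -15, M_3 = 69/4, M_4 = 0.
On [0, 1], s(x) = -1 + 31/8·x + 0·x² + 1/8·x³.
With x = 3/4: s(3/4) = 1003/512.

1.9590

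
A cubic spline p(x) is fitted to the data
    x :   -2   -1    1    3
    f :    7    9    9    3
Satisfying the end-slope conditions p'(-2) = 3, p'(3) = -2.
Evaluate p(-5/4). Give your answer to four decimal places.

Write m_i for p''(x_i). With h_i = 1, 2, 2 and divided differences Δ_i = 2, 0, -3, the continuity of p' gives the tridiagonal system
  1·m_0 + 6·m_1 + 2·m_2 = 6(Δ_1 - Δ_0) = -12
  2·m_1 + 8·m_2 + 2·m_3 = 6(Δ_2 - Δ_1) = -18
Clamped end conditions give two more equations: 2h_0·m_0 + h_0·m_1 = 6(Δ_0 - p'(-2)) = -6 and h_2·m_2 + 2h_2·m_3 = 6(p'(3) - Δ_2) = 6.
Forward elimination and back-substitution give m_0 = -62/23, m_1 = -14/23, m_2 = -65/23, m_3 = 67/23.
On [-2, -1], p(x) = 7 + 3·(x + 2) - 31/23·(x + 2)² + 8/23·(x + 2)³.
With (x + 2) = 3/4: p(-5/4) = 3179/368.

8.6386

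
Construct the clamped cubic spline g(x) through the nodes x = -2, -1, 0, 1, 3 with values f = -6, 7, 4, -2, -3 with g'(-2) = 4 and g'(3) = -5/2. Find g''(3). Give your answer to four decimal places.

-6.6341

With σ_i denoting the second derivative at x_i, h_i = 1, 1, 1, 2, and Δ_i = (y_(i+1) − y_i)/h_i = 13, -3, -6, -1/2:
  1·σ_0 + 4·σ_1 + 1·σ_2 = 6(Δ_1 - Δ_0) = -96
  1·σ_1 + 4·σ_2 + 1·σ_3 = 6(Δ_2 - Δ_1) = -18
  1·σ_2 + 6·σ_3 + 2·σ_4 = 6(Δ_3 - Δ_2) = 33
Clamped end conditions give two more equations: 2h_0·σ_0 + h_0·σ_1 = 6(Δ_0 - g'(-2)) = 54 and h_3·σ_3 + 2h_3·σ_4 = 6(g'(3) - Δ_3) = -12.
Forward elimination and back-substitution give σ_0 = 1843/41, σ_1 = -1472/41, σ_2 = 109/41, σ_3 = 298/41, σ_4 = -272/41.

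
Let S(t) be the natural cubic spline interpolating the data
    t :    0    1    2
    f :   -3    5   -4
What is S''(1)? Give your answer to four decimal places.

Write M_i for S''(x_i). With h_i = 1, 1 and divided differences Δ_i = 8, -9, the continuity of S' gives the tridiagonal system
  1·M_0 + 4·M_1 + 1·M_2 = 6(Δ_1 - Δ_0) = -102
Natural end conditions: M_0 = M_2 = 0.
Hence M_0 = 0, M_1 = -51/2, M_2 = 0.

-25.5000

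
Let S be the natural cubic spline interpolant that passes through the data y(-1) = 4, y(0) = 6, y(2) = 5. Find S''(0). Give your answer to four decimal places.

-2.5000

Put M_i = S'' at the i-th knot. Here h = (1, 2) and Δ = (2, -1/2), so the interior equations h_(i-1)·M_(i-1) + 2(h_(i-1)+h_i)·M_i + h_i·M_(i+1) = 6(Δ_i − Δ_(i-1)) read
  1·M_0 + 6·M_1 + 2·M_2 = 6(Δ_1 - Δ_0) = -15
Natural end conditions: M_0 = M_2 = 0.
Hence M_0 = 0, M_1 = -5/2, M_2 = 0.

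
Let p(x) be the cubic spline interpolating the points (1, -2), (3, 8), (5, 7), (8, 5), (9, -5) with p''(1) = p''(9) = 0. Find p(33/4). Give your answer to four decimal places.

2.9520

Write M_i for p''(x_i). With h_i = 2, 2, 3, 1 and divided differences Δ_i = 5, -1/2, -2/3, -10, the continuity of p' gives the tridiagonal system
  2·M_0 + 8·M_1 + 2·M_2 = 6(Δ_1 - Δ_0) = -33
  2·M_1 + 10·M_2 + 3·M_3 = 6(Δ_2 - Δ_1) = -1
  3·M_2 + 8·M_3 + 1·M_4 = 6(Δ_3 - Δ_2) = -56
Natural end conditions: M_0 = M_4 = 0.
Forward elimination and back-substitution give M_0 = 0, M_1 = -2663/536, M_2 = 226/67, M_3 = -2215/268, M_4 = 0.
On [8, 9], p(x) = 5 - 5825/804·(x - 8) - 2215/536·(x - 8)² + 2215/1608·(x - 8)³.
With (x - 8) = 1/4: p(33/4) = 101265/34304.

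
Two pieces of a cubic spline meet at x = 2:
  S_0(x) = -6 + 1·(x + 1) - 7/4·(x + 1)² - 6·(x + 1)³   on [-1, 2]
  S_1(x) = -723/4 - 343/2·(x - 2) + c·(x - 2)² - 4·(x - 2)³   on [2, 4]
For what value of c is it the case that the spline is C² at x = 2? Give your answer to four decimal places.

-55.7500

S_0''(x) = -7/2 - 36·(x + 1), so S_0''(2) = -223/2. On the right, S_1''(2) = 2c, so c = -223/4.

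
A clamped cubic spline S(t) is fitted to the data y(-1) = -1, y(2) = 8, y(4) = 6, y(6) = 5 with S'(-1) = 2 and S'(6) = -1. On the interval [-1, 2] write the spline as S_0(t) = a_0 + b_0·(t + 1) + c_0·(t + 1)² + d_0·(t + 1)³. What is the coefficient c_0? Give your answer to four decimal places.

1.3919

With M_i denoting the second derivative at x_i, h_i = 3, 2, 2, and Δ_i = (y_(i+1) − y_i)/h_i = 3, -1, -1/2:
  3·M_0 + 10·M_1 + 2·M_2 = 6(Δ_1 - Δ_0) = -24
  2·M_1 + 8·M_2 + 2·M_3 = 6(Δ_2 - Δ_1) = 3
Clamped end conditions give two more equations: 2h_0·M_0 + h_0·M_1 = 6(Δ_0 - S'(-1)) = 6 and h_2·M_2 + 2h_2·M_3 = 6(S'(6) - Δ_2) = -3.
Hence M_0 = 103/37, M_1 = -132/37, M_2 = 123/74, M_3 = -117/74.
On [-1, 2], with S_0(t) = a_0 + b_0·(t + 1) + c_0·(t + 1)² + d_0·(t + 1)³: c_0 = M_0/2 = 103/74, d_0 = (M_1 - M_0)/(6h_0) = -235/666, b_0 = Δ_0 - h_0(2M_0 + M_1)/6 = 2.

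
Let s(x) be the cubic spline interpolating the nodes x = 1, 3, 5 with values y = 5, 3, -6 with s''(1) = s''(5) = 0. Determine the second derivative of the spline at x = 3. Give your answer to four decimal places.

Put σ_i = s'' at the i-th knot. Here h = (2, 2) and Δ = (-1, -9/2), so the interior equations h_(i-1)·σ_(i-1) + 2(h_(i-1)+h_i)·σ_i + h_i·σ_(i+1) = 6(Δ_i − Δ_(i-1)) read
  2·σ_0 + 8·σ_1 + 2·σ_2 = 6(Δ_1 - Δ_0) = -21
Natural end conditions: σ_0 = σ_2 = 0.
Solving: σ_0 = 0, σ_1 = -21/8, σ_2 = 0.

-2.6250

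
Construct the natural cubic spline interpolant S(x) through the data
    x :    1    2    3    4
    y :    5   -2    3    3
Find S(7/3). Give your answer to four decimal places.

-1.0099

Write M_i for S''(x_i). With h_i = 1, 1, 1 and divided differences Δ_i = -7, 5, 0, the continuity of S' gives the tridiagonal system
  1·M_0 + 4·M_1 + 1·M_2 = 6(Δ_1 - Δ_0) = 72
  1·M_1 + 4·M_2 + 1·M_3 = 6(Δ_2 - Δ_1) = -30
Natural end conditions: M_0 = M_3 = 0.
Solving: M_0 = 0, M_1 = 106/5, M_2 = -64/5, M_3 = 0.
On [2, 3], S(x) = -2 + 1/15·(x - 2) + 53/5·(x - 2)² - 17/3·(x - 2)³.
With (x - 2) = 1/3: S(7/3) = -409/405.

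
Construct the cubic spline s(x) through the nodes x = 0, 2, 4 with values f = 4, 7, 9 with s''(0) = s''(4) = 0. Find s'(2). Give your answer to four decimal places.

1.2500

Let σ_i = s''(x_i). Step sizes h_i = 2, 2; slopes of the chords Δ_i = (y_(i+1) - y_i)/h_i = 3/2, 1.
  2·σ_0 + 8·σ_1 + 2·σ_2 = 6(Δ_1 - Δ_0) = -3
Natural end conditions: σ_0 = σ_2 = 0.
Solving: σ_0 = 0, σ_1 = -3/8, σ_2 = 0.
On [2, 4], s'(x) = b_1 + 2c_1·(x - 2) + 3d_1·(x - 2)² with b_1 = Δ_1 - h_1(2σ_1 + σ_2)/6 = 5/4, c_1 = σ_1/2 = -3/16, d_1 = (σ_2 - σ_1)/(6h_1) = 1/32. So s'(2) = 5/4.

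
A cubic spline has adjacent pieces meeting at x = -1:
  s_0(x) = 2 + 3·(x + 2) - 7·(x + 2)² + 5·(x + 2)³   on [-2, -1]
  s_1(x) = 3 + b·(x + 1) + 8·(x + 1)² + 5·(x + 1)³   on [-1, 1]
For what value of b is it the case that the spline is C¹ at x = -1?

4

s_0'(x) = 3 - 14·(x + 2) + 15·(x + 2)², so s_0'(-1) = 4. On the right, s_1'(-1) = b, so b = 4.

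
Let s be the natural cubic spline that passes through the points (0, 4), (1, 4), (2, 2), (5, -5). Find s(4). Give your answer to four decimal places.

With M_i denoting the second derivative at x_i, h_i = 1, 1, 3, and Δ_i = (y_(i+1) − y_i)/h_i = 0, -2, -7/3:
  1·M_0 + 4·M_1 + 1·M_2 = 6(Δ_1 - Δ_0) = -12
  1·M_1 + 8·M_2 + 3·M_3 = 6(Δ_2 - Δ_1) = -2
Natural end conditions: M_0 = M_3 = 0.
Hence M_0 = 0, M_1 = -94/31, M_2 = 4/31, M_3 = 0.
On [2, 5], s(x) = 2 - 229/93·(x - 2) + 2/31·(x - 2)² - 2/279·(x - 2)³.
With (x - 2) = 2: s(4) = -760/279.

-2.7240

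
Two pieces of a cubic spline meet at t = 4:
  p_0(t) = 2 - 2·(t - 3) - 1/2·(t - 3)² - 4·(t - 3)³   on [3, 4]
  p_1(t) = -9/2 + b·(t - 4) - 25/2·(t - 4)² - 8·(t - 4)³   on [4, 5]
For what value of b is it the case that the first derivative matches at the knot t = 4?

-15

p_0'(t) = -2 - 1·(t - 3) - 12·(t - 3)², so p_0'(4) = -15. On the right, p_1'(4) = b, so b = -15.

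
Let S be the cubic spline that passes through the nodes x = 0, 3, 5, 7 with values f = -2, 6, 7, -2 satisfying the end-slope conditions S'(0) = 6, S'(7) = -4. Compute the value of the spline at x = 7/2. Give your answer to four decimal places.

6.8214

Put m_i = S'' at the i-th knot. Here h = (3, 2, 2) and Δ = (8/3, 1/2, -9/2), so the interior equations h_(i-1)·m_(i-1) + 2(h_(i-1)+h_i)·m_i + h_i·m_(i+1) = 6(Δ_i − Δ_(i-1)) read
  3·m_0 + 10·m_1 + 2·m_2 = 6(Δ_1 - Δ_0) = -13
  2·m_1 + 8·m_2 + 2·m_3 = 6(Δ_2 - Δ_1) = -30
Clamped end conditions give two more equations: 2h_0·m_0 + h_0·m_1 = 6(Δ_0 - S'(0)) = -20 and h_2·m_2 + 2h_2·m_3 = 6(S'(7) - Δ_2) = 3.
Solving the tridiagonal system: m_0 = -412/111, m_1 = 28/37, m_2 = -349/74, m_3 = 115/37.
On [3, 5], S(x) = 6 + 58/37·(x - 3) + 14/37·(x - 3)² - 135/296·(x - 3)³.
With (x - 3) = 1/2: S(7/2) = 16153/2368.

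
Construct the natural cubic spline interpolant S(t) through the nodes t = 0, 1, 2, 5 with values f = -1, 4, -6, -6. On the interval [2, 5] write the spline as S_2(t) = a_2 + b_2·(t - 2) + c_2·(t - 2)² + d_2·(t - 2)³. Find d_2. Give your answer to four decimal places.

With M_i denoting the second derivative at x_i, h_i = 1, 1, 3, and Δ_i = (y_(i+1) − y_i)/h_i = 5, -10, 0:
  1·M_0 + 4·M_1 + 1·M_2 = 6(Δ_1 - Δ_0) = -90
  1·M_1 + 8·M_2 + 3·M_3 = 6(Δ_2 - Δ_1) = 60
Natural end conditions: M_0 = M_3 = 0.
Solving: M_0 = 0, M_1 = -780/31, M_2 = 330/31, M_3 = 0.
On [2, 5], with S_2(t) = a_2 + b_2·(t - 2) + c_2·(t - 2)² + d_2·(t - 2)³: c_2 = M_2/2 = 165/31, d_2 = (M_3 - M_2)/(6h_2) = -55/93, b_2 = Δ_2 - h_2(2M_2 + M_3)/6 = -330/31.

-0.5914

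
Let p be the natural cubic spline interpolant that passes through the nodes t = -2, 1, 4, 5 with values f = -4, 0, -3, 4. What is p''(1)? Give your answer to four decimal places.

With M_i denoting the second derivative at x_i, h_i = 3, 3, 1, and Δ_i = (y_(i+1) − y_i)/h_i = 4/3, -1, 7:
  3·M_0 + 12·M_1 + 3·M_2 = 6(Δ_1 - Δ_0) = -14
  3·M_1 + 8·M_2 + 1·M_3 = 6(Δ_2 - Δ_1) = 48
Natural end conditions: M_0 = M_3 = 0.
Forward elimination and back-substitution give M_0 = 0, M_1 = -256/87, M_2 = 206/29, M_3 = 0.

-2.9425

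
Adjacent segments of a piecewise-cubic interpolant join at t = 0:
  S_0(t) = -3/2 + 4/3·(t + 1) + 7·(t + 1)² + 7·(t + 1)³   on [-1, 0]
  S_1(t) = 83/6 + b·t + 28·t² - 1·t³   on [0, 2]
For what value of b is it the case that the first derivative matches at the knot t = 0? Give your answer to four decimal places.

S_0'(t) = 4/3 + 14·(t + 1) + 21·(t + 1)², so S_0'(0) = 109/3. On the right, S_1'(0) = b, so b = 109/3.

36.3333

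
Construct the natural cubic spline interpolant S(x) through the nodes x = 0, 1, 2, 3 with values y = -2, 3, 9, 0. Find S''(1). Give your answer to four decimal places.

7.6000

Put M_i = S'' at the i-th knot. Here h = (1, 1, 1) and Δ = (5, 6, -9), so the interior equations h_(i-1)·M_(i-1) + 2(h_(i-1)+h_i)·M_i + h_i·M_(i+1) = 6(Δ_i − Δ_(i-1)) read
  1·M_0 + 4·M_1 + 1·M_2 = 6(Δ_1 - Δ_0) = 6
  1·M_1 + 4·M_2 + 1·M_3 = 6(Δ_2 - Δ_1) = -90
Natural end conditions: M_0 = M_3 = 0.
Solving the tridiagonal system: M_0 = 0, M_1 = 38/5, M_2 = -122/5, M_3 = 0.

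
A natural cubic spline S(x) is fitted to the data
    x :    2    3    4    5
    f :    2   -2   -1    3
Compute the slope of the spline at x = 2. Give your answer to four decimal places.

Let σ_i = S''(x_i). Step sizes h_i = 1, 1, 1; slopes of the chords Δ_i = (y_(i+1) - y_i)/h_i = -4, 1, 4.
  1·σ_0 + 4·σ_1 + 1·σ_2 = 6(Δ_1 - Δ_0) = 30
  1·σ_1 + 4·σ_2 + 1·σ_3 = 6(Δ_2 - Δ_1) = 18
Natural end conditions: σ_0 = σ_3 = 0.
Solving the tridiagonal system: σ_0 = 0, σ_1 = 34/5, σ_2 = 14/5, σ_3 = 0.
On [2, 3], S'(x) = b_0 + 2c_0·(x - 2) + 3d_0·(x - 2)² with b_0 = Δ_0 - h_0(2σ_0 + σ_1)/6 = -77/15, c_0 = σ_0/2 = 0, d_0 = (σ_1 - σ_0)/(6h_0) = 17/15. So S'(2) = -77/15.

-5.1333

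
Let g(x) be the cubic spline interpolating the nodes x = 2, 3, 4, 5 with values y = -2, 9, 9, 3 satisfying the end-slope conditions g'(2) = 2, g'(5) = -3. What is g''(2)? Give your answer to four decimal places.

39.4667

Let m_i = g''(x_i). Step sizes h_i = 1, 1, 1; slopes of the chords Δ_i = (y_(i+1) - y_i)/h_i = 11, 0, -6.
  1·m_0 + 4·m_1 + 1·m_2 = 6(Δ_1 - Δ_0) = -66
  1·m_1 + 4·m_2 + 1·m_3 = 6(Δ_2 - Δ_1) = -36
Clamped end conditions give two more equations: 2h_0·m_0 + h_0·m_1 = 6(Δ_0 - g'(2)) = 54 and h_2·m_2 + 2h_2·m_3 = 6(g'(5) - Δ_2) = 18.
Forward elimination and back-substitution give m_0 = 592/15, m_1 = -374/15, m_2 = -86/15, m_3 = 178/15.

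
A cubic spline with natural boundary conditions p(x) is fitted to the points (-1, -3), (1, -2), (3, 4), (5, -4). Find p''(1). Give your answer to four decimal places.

3.4000

Let m_i = p''(x_i). Step sizes h_i = 2, 2, 2; slopes of the chords Δ_i = (y_(i+1) - y_i)/h_i = 1/2, 3, -4.
  2·m_0 + 8·m_1 + 2·m_2 = 6(Δ_1 - Δ_0) = 15
  2·m_1 + 8·m_2 + 2·m_3 = 6(Δ_2 - Δ_1) = -42
Natural end conditions: m_0 = m_3 = 0.
Solving the tridiagonal system: m_0 = 0, m_1 = 17/5, m_2 = -61/10, m_3 = 0.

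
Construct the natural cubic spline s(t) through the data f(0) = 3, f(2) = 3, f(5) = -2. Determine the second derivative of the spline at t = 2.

-1

Let M_i = s''(x_i). Step sizes h_i = 2, 3; slopes of the chords Δ_i = (y_(i+1) - y_i)/h_i = 0, -5/3.
  2·M_0 + 10·M_1 + 3·M_2 = 6(Δ_1 - Δ_0) = -10
Natural end conditions: M_0 = M_2 = 0.
Forward elimination and back-substitution give M_0 = 0, M_1 = -1, M_2 = 0.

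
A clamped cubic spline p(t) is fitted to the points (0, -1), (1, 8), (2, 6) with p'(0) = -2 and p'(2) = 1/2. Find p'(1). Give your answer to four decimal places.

Put σ_i = p'' at the i-th knot. Here h = (1, 1) and Δ = (9, -2), so the interior equations h_(i-1)·σ_(i-1) + 2(h_(i-1)+h_i)·σ_i + h_i·σ_(i+1) = 6(Δ_i − Δ_(i-1)) read
  1·σ_0 + 4·σ_1 + 1·σ_2 = 6(Δ_1 - Δ_0) = -66
Clamped end conditions give two more equations: 2h_0·σ_0 + h_0·σ_1 = 6(Δ_0 - p'(0)) = 66 and h_1·σ_1 + 2h_1·σ_2 = 6(p'(2) - Δ_1) = 15.
Solving the tridiagonal system: σ_0 = 203/4, σ_1 = -71/2, σ_2 = 101/4.
On [1, 2], p'(t) = b_1 + 2c_1·(t - 1) + 3d_1·(t - 1)² with b_1 = Δ_1 - h_1(2σ_1 + σ_2)/6 = 45/8, c_1 = σ_1/2 = -71/4, d_1 = (σ_2 - σ_1)/(6h_1) = 81/8. So p'(1) = 45/8.

5.6250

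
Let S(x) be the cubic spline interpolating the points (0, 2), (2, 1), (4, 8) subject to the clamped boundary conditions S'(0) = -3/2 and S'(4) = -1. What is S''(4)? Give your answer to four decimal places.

-9.6250

Write σ_i for S''(x_i). With h_i = 2, 2 and divided differences Δ_i = -1/2, 7/2, the continuity of S' gives the tridiagonal system
  2·σ_0 + 8·σ_1 + 2·σ_2 = 6(Δ_1 - Δ_0) = 24
Clamped end conditions give two more equations: 2h_0·σ_0 + h_0·σ_1 = 6(Δ_0 - S'(0)) = 6 and h_1·σ_1 + 2h_1·σ_2 = 6(S'(4) - Δ_1) = -27.
Hence σ_0 = -11/8, σ_1 = 23/4, σ_2 = -77/8.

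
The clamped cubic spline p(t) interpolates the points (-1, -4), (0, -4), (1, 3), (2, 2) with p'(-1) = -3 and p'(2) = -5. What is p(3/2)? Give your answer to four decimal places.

Put m_i = p'' at the i-th knot. Here h = (1, 1, 1) and Δ = (0, 7, -1), so the interior equations h_(i-1)·m_(i-1) + 2(h_(i-1)+h_i)·m_i + h_i·m_(i+1) = 6(Δ_i − Δ_(i-1)) read
  1·m_0 + 4·m_1 + 1·m_2 = 6(Δ_1 - Δ_0) = 42
  1·m_1 + 4·m_2 + 1·m_3 = 6(Δ_2 - Δ_1) = -48
Clamped end conditions give two more equations: 2h_0·m_0 + h_0·m_1 = 6(Δ_0 - p'(-1)) = 18 and h_2·m_2 + 2h_2·m_3 = 6(p'(2) - Δ_2) = -24.
Forward elimination and back-substitution give m_0 = 34/15, m_1 = 202/15, m_2 = -212/15, m_3 = -74/15.
On [1, 2], p(t) = 3 + 68/15·(t - 1) - 106/15·(t - 1)² + 23/15·(t - 1)³.
With (t - 1) = 1/2: p(3/2) = 443/120.

3.6917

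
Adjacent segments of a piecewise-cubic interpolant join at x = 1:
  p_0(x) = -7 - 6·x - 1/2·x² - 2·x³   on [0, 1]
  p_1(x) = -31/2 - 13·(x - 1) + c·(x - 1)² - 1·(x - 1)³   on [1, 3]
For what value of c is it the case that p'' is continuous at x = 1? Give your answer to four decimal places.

-6.5000

p_0''(x) = -1 - 12·x, so p_0''(1) = -13. On the right, p_1''(1) = 2c, so c = -13/2.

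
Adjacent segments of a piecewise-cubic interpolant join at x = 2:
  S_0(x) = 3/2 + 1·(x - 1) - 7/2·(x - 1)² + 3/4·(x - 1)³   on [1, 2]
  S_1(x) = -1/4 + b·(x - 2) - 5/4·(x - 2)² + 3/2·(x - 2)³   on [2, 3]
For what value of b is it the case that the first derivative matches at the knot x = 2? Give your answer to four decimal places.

-3.7500

S_0'(x) = 1 - 7·(x - 1) + 9/4·(x - 1)², so S_0'(2) = -15/4. On the right, S_1'(2) = b, so b = -15/4.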